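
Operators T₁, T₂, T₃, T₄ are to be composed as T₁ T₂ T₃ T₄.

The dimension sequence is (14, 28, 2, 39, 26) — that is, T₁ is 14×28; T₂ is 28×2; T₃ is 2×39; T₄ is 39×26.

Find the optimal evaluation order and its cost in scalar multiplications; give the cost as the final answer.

3540

Adjacent pairs: T₁T₂ = 14·28·2 = 784; T₂T₃ = 28·2·39 = 2184; T₃T₄ = 2·39·26 = 2028.
Length 3: T₁..T₃: k=1: 0+2184+14·28·39=17472; k=2: 784+0+14·2·39=1876 → min 1876 | T₂..T₄: k=2: 0+2028+28·2·26=3484; k=3: 2184+0+28·39·26=30576 → min 3484.
Length 4: T₁..T₄: k=1: 0+3484+14·28·26=13676; k=2: 784+2028+14·2·26=3540; k=3: 1876+0+14·39·26=16072 → min 3540.
Optimal parenthesization: ((T₁ T₂) (T₃ T₄)) with cost 3540.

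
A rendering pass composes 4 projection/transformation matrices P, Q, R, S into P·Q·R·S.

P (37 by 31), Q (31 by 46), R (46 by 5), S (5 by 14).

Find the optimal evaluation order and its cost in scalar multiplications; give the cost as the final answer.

Adjacent pairs: PQ = 37·31·46 = 52762; QR = 31·46·5 = 7130; RS = 46·5·14 = 3220.
Length 3: P..R: k=1: 0+7130+37·31·5=12865; k=2: 52762+0+37·46·5=61272 → min 12865 | Q..S: k=2: 0+3220+31·46·14=23184; k=3: 7130+0+31·5·14=9300 → min 9300.
Length 4: P..S: k=1: 0+9300+37·31·14=25358; k=2: 52762+3220+37·46·14=79810; k=3: 12865+0+37·5·14=15455 → min 15455.
Optimal parenthesization: ((P·(Q·R))·S) with cost 15455.

15455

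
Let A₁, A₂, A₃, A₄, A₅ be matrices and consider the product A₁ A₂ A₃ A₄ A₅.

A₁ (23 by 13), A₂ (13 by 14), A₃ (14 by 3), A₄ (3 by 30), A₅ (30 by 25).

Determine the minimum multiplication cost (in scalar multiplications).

Adjacent pairs: A₁A₂ = 23·13·14 = 4186; A₂A₃ = 13·14·3 = 546; A₃A₄ = 14·3·30 = 1260; A₄A₅ = 3·30·25 = 2250.
Length 3: A₁..A₃: k=1: 0+546+23·13·3=1443; k=2: 4186+0+23·14·3=5152 → min 1443 | A₂..A₄: k=2: 0+1260+13·14·30=6720; k=3: 546+0+13·3·30=1716 → min 1716 | A₃..A₅: k=3: 0+2250+14·3·25=3300; k=4: 1260+0+14·30·25=11760 → min 3300.
Length 4: A₁..A₄: k=1: 0+1716+23·13·30=10686; k=2: 4186+1260+23·14·30=15106; k=3: 1443+0+23·3·30=3513 → min 3513 | A₂..A₅: k=2: 0+3300+13·14·25=7850; k=3: 546+2250+13·3·25=3771; k=4: 1716+0+13·30·25=11466 → min 3771.
Length 5: A₁..A₅: k=1: 0+3771+23·13·25=11246; k=2: 4186+3300+23·14·25=15536; k=3: 1443+2250+23·3·25=5418; k=4: 3513+0+23·30·25=20763 → min 5418.
Optimal order: ((A₁ (A₂ A₃)) (A₄ A₅)) with cost 5418.

5418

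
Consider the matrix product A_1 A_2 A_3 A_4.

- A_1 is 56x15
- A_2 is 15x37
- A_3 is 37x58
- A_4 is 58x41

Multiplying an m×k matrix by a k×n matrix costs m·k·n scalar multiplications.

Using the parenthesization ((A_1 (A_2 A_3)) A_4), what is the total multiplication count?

(A_2 A_3): 15×37 by 37×58 → 15×58, cost 15·37·58 = 32190
(A_1 (A_2 A_3)): 56×15 by 15×58 → 56×58, cost 56·15·58 = 48720; cumulative 80910
((A_1 (A_2 A_3)) A_4): 56×58 by 58×41 → 56×41, cost 56·58·41 = 133168; cumulative 214078
Total: 214078 scalar multiplications.

214078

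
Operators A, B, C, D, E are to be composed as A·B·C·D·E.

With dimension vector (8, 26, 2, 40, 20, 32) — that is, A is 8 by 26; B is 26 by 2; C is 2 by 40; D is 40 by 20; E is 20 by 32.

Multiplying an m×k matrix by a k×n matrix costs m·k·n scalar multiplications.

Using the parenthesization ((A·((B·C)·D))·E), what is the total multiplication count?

32160

(B·C): 26×2 by 2×40 → 26×40, cost 26·2·40 = 2080
((B·C)·D): 26×40 by 40×20 → 26×20, cost 26·40·20 = 20800; cumulative 22880
(A·((B·C)·D)): 8×26 by 26×20 → 8×20, cost 8·26·20 = 4160; cumulative 27040
((A·((B·C)·D))·E): 8×20 by 20×32 → 8×32, cost 8·20·32 = 5120; cumulative 32160
Total: 32160 scalar multiplications.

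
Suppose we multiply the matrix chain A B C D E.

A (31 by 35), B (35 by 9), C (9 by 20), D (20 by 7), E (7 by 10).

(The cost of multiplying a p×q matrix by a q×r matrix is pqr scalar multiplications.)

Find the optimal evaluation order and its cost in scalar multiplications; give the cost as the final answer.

Adjacent pairs: AB = 31·35·9 = 9765; BC = 35·9·20 = 6300; CD = 9·20·7 = 1260; DE = 20·7·10 = 1400.
Length 3: A..C: k=1: 0+6300+31·35·20=28000; k=2: 9765+0+31·9·20=15345 → min 15345 | B..D: k=2: 0+1260+35·9·7=3465; k=3: 6300+0+35·20·7=11200 → min 3465 | C..E: k=3: 0+1400+9·20·10=3200; k=4: 1260+0+9·7·10=1890 → min 1890.
Length 4: A..D: k=1: 0+3465+31·35·7=11060; k=2: 9765+1260+31·9·7=12978; k=3: 15345+0+31·20·7=19685 → min 11060 | B..E: k=2: 0+1890+35·9·10=5040; k=3: 6300+1400+35·20·10=14700; k=4: 3465+0+35·7·10=5915 → min 5040.
Length 5: A..E: k=1: 0+5040+31·35·10=15890; k=2: 9765+1890+31·9·10=14445; k=3: 15345+1400+31·20·10=22945; k=4: 11060+0+31·7·10=13230 → min 13230.
Optimal parenthesization: ((A (B (C D))) E) with cost 13230.

13230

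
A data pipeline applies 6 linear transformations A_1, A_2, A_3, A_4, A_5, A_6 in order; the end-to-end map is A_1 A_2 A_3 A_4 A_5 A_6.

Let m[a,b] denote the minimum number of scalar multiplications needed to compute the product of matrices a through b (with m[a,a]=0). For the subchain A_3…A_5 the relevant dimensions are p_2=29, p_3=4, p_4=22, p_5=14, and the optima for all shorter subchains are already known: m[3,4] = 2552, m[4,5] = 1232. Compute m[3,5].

2856

m[3,5] = min over k∈[3,4] of m[3,k]+m[k+1,5]+p_{2}·p_k·p_{5}.
k=3: 0 + 1232 + 29·4·14 = 2856; k=4: 2552 + 0 + 29·22·14 = 11484.
Minimum: 2856 at k=3.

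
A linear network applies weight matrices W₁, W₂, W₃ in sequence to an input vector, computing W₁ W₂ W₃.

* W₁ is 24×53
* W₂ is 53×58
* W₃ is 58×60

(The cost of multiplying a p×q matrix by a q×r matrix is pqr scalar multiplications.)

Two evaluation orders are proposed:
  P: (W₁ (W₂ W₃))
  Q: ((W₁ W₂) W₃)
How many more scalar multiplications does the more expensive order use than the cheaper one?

103464

Order P = (W₁ (W₂ W₃)): (W₂ W₃): 53×58 by 58×60 → 53×60, cost 53·58·60 = 184440; (W₁ (W₂ W₃)): 24×53 by 53×60 → 24×60, cost 24·53·60 = 76320; cumulative 260760. Total 260760.
Order Q = ((W₁ W₂) W₃): (W₁ W₂): 24×53 by 53×58 → 24×58, cost 24·53·58 = 73776; ((W₁ W₂) W₃): 24×58 by 58×60 → 24×60, cost 24·58·60 = 83520; cumulative 157296. Total 157296.
Difference: |260760 − 157296| = 103464.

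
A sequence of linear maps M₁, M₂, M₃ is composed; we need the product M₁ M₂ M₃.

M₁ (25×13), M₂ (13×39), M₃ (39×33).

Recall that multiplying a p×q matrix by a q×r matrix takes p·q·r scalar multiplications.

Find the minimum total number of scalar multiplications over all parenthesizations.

27456

Order (M₁ (M₂ M₃)): (M₂ M₃): 13×39 by 39×33 → 13×33, cost 13·39·33 = 16731; (M₁ (M₂ M₃)): 25×13 by 13×33 → 25×33, cost 25·13·33 = 10725; cumulative 27456. Total 27456.
Order ((M₁ M₂) M₃): (M₁ M₂): 25×13 by 13×39 → 25×39, cost 25·13·39 = 12675; ((M₁ M₂) M₃): 25×39 by 39×33 → 25×33, cost 25·39·33 = 32175; cumulative 44850. Total 44850.
Minimum: 27456.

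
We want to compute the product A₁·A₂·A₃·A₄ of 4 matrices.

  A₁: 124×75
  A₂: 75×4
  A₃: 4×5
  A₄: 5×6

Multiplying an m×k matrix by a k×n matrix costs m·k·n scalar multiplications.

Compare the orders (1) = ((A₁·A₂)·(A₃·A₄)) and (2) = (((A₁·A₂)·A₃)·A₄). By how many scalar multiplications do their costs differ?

Order (1) = ((A₁·A₂)·(A₃·A₄)): (A₁·A₂): 124×75 by 75×4 → 124×4, cost 124·75·4 = 37200; (A₃·A₄): 4×5 by 5×6 → 4×6, cost 4·5·6 = 120; ((A₁·A₂)·(A₃·A₄)): 124×4 by 4×6 → 124×6, cost 124·4·6 = 2976; cumulative 40296. Total 40296.
Order (2) = (((A₁·A₂)·A₃)·A₄): (A₁·A₂): 124×75 by 75×4 → 124×4, cost 124·75·4 = 37200; ((A₁·A₂)·A₃): 124×4 by 4×5 → 124×5, cost 124·4·5 = 2480; cumulative 39680; (((A₁·A₂)·A₃)·A₄): 124×5 by 5×6 → 124×6, cost 124·5·6 = 3720; cumulative 43400. Total 43400.
Difference: |40296 − 43400| = 3104.

3104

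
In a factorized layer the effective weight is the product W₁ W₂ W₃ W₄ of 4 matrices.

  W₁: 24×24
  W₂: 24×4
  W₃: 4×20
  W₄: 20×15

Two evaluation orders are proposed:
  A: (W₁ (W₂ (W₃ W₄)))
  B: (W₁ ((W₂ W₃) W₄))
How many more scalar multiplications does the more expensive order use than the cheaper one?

6480

Order A = (W₁ (W₂ (W₃ W₄))): (W₃ W₄): 4×20 by 20×15 → 4×15, cost 4·20·15 = 1200; (W₂ (W₃ W₄)): 24×4 by 4×15 → 24×15, cost 24·4·15 = 1440; cumulative 2640; (W₁ (W₂ (W₃ W₄))): 24×24 by 24×15 → 24×15, cost 24·24·15 = 8640; cumulative 11280. Total 11280.
Order B = (W₁ ((W₂ W₃) W₄)): (W₂ W₃): 24×4 by 4×20 → 24×20, cost 24·4·20 = 1920; ((W₂ W₃) W₄): 24×20 by 20×15 → 24×15, cost 24·20·15 = 7200; cumulative 9120; (W₁ ((W₂ W₃) W₄)): 24×24 by 24×15 → 24×15, cost 24·24·15 = 8640; cumulative 17760. Total 17760.
Difference: |11280 − 17760| = 6480.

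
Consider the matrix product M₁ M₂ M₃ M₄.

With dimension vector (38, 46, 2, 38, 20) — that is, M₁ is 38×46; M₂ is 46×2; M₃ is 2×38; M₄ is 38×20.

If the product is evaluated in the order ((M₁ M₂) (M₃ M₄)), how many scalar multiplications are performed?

(M₁ M₂): 38×46 by 46×2 → 38×2, cost 38·46·2 = 3496
(M₃ M₄): 2×38 by 38×20 → 2×20, cost 2·38·20 = 1520
((M₁ M₂) (M₃ M₄)): 38×2 by 2×20 → 38×20, cost 38·2·20 = 1520; cumulative 6536
Total: 6536 scalar multiplications.

6536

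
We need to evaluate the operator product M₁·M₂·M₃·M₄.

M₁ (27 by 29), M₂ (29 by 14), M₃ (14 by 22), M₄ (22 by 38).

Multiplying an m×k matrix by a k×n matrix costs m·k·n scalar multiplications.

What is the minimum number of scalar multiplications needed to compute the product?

37030

Adjacent pairs: M₁M₂ = 27·29·14 = 10962; M₂M₃ = 29·14·22 = 8932; M₃M₄ = 14·22·38 = 11704.
Length 3: M₁..M₃: k=1: 0+8932+27·29·22=26158; k=2: 10962+0+27·14·22=19278 → min 19278 | M₂..M₄: k=2: 0+11704+29·14·38=27132; k=3: 8932+0+29·22·38=33176 → min 27132.
Length 4: M₁..M₄: k=1: 0+27132+27·29·38=56886; k=2: 10962+11704+27·14·38=37030; k=3: 19278+0+27·22·38=41850 → min 37030.
Optimal order: ((M₁·M₂)·(M₃·M₄)) with cost 37030.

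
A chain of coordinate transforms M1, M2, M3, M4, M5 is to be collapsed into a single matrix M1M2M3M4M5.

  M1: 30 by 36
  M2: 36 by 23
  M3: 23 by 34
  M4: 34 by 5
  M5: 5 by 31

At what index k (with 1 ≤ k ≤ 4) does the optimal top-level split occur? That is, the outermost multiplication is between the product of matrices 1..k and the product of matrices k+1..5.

4

Adjacent pairs: M1M2 = 30·36·23 = 24840; M2M3 = 36·23·34 = 28152; M3M4 = 23·34·5 = 3910; M4M5 = 34·5·31 = 5270.
Length 3: M1..M3: k=1: 0+28152+30·36·34=64872; k=2: 24840+0+30·23·34=48300 → min 48300 | M2..M4: k=2: 0+3910+36·23·5=8050; k=3: 28152+0+36·34·5=34272 → min 8050 | M3..M5: k=3: 0+5270+23·34·31=29512; k=4: 3910+0+23·5·31=7475 → min 7475.
Length 4: M1..M4: k=1: 0+8050+30·36·5=13450; k=2: 24840+3910+30·23·5=32200; k=3: 48300+0+30·34·5=53400 → min 13450 | M2..M5: k=2: 0+7475+36·23·31=33143; k=3: 28152+5270+36·34·31=71366; k=4: 8050+0+36·5·31=13630 → min 13630.
Top-level splits: k=1: (M1..M1)·(M2..M5) → 0+13630+30·36·31 = 47110; k=2: (M1..M2)·(M3..M5) → 24840+7475+30·23·31 = 53705; k=3: (M1..M3)·(M4..M5) → 48300+5270+30·34·31 = 85190; k=4: (M1..M4)·(M5..M5) → 13450+0+30·5·31 = 18100.
Best split is after M4, i.e. k = 4.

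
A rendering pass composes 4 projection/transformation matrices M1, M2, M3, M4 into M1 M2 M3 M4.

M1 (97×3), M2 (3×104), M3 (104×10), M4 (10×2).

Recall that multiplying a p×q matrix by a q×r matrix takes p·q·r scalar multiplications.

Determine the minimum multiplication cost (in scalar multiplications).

3286

Adjacent pairs: M1M2 = 97·3·104 = 30264; M2M3 = 3·104·10 = 3120; M3M4 = 104·10·2 = 2080.
Length 3: M1..M3: k=1: 0+3120+97·3·10=6030; k=2: 30264+0+97·104·10=131144 → min 6030 | M2..M4: k=2: 0+2080+3·104·2=2704; k=3: 3120+0+3·10·2=3180 → min 2704.
Length 4: M1..M4: k=1: 0+2704+97·3·2=3286; k=2: 30264+2080+97·104·2=52520; k=3: 6030+0+97·10·2=7970 → min 3286.
Optimal order: (M1 (M2 (M3 M4))) with cost 3286.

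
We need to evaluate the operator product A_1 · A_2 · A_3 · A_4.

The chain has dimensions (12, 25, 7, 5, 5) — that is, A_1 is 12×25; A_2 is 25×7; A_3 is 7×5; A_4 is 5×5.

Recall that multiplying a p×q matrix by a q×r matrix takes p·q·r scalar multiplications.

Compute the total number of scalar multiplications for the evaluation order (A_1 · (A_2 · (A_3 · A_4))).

2550

(A_3 · A_4): 7×5 by 5×5 → 7×5, cost 7·5·5 = 175
(A_2 · (A_3 · A_4)): 25×7 by 7×5 → 25×5, cost 25·7·5 = 875; cumulative 1050
(A_1 · (A_2 · (A_3 · A_4))): 12×25 by 25×5 → 12×5, cost 12·25·5 = 1500; cumulative 2550
Total: 2550 scalar multiplications.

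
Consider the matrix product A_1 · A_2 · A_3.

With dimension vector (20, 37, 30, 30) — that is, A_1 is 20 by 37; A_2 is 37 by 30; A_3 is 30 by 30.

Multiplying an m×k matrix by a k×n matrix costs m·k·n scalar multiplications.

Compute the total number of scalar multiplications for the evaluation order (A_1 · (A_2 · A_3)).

(A_2 · A_3): 37×30 by 30×30 → 37×30, cost 37·30·30 = 33300
(A_1 · (A_2 · A_3)): 20×37 by 37×30 → 20×30, cost 20·37·30 = 22200; cumulative 55500
Total: 55500 scalar multiplications.

55500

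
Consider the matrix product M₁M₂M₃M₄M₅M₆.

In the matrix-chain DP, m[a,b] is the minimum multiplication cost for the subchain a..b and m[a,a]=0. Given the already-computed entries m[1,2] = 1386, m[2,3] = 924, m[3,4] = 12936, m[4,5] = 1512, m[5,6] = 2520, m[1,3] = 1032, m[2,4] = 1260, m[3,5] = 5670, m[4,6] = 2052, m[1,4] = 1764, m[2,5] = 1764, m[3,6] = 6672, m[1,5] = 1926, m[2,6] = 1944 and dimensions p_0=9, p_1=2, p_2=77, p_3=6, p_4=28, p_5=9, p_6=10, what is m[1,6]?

m[1,6] = min over k∈[1,5] of m[1,k]+m[k+1,6]+p_{0}·p_k·p_{6}.
k=1: 0 + 1944 + 9·2·10 = 2124; k=2: 1386 + 6672 + 9·77·10 = 14988; k=3: 1032 + 2052 + 9·6·10 = 3624; k=4: 1764 + 2520 + 9·28·10 = 6804; k=5: 1926 + 0 + 9·9·10 = 2736.
Minimum: 2124 at k=1.

2124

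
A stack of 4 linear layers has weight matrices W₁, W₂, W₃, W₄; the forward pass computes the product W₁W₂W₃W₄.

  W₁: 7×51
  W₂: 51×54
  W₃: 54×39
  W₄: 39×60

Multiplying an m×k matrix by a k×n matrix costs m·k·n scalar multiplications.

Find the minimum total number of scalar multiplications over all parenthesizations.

50400

Adjacent pairs: W₁W₂ = 7·51·54 = 19278; W₂W₃ = 51·54·39 = 107406; W₃W₄ = 54·39·60 = 126360.
Length 3: W₁..W₃: k=1: 0+107406+7·51·39=121329; k=2: 19278+0+7·54·39=34020 → min 34020 | W₂..W₄: k=2: 0+126360+51·54·60=291600; k=3: 107406+0+51·39·60=226746 → min 226746.
Length 4: W₁..W₄: k=1: 0+226746+7·51·60=248166; k=2: 19278+126360+7·54·60=168318; k=3: 34020+0+7·39·60=50400 → min 50400.
Optimal order: (((W₁W₂)W₃)W₄) with cost 50400.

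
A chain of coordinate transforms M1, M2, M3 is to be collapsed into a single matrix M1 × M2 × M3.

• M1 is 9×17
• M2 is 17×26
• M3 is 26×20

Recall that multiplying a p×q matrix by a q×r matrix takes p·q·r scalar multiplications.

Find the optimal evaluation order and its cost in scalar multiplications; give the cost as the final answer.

8658

(M1 × (M2 × M3)): cost 11900.
((M1 × M2) × M3): cost 8658.
Optimal: ((M1 × M2) × M3) with cost 8658.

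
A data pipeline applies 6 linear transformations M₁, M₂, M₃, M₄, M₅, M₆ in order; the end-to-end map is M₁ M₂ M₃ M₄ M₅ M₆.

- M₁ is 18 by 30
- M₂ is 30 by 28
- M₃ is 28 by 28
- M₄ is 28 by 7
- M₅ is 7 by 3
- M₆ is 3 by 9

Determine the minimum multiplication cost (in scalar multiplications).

Adjacent pairs: M₁M₂ = 18·30·28 = 15120; M₂M₃ = 30·28·28 = 23520; M₃M₄ = 28·28·7 = 5488; M₄M₅ = 28·7·3 = 588; M₅M₆ = 7·3·9 = 189.
Length 3: M₁..M₃: k=1: 0+23520+18·30·28=38640; k=2: 15120+0+18·28·28=29232 → min 29232 | M₂..M₄: k=2: 0+5488+30·28·7=11368; k=3: 23520+0+30·28·7=29400 → min 11368 | M₃..M₅: k=3: 0+588+28·28·3=2940; k=4: 5488+0+28·7·3=6076 → min 2940 | M₄..M₆: k=4: 0+189+28·7·9=1953; k=5: 588+0+28·3·9=1344 → min 1344.
Length 4: M₁..M₄: k=1: 0+11368+18·30·7=15148; k=2: 15120+5488+18·28·7=24136; k=3: 29232+0+18·28·7=32760 → min 15148 | M₂..M₅: k=2: 0+2940+30·28·3=5460; k=3: 23520+588+30·28·3=26628; k=4: 11368+0+30·7·3=11998 → min 5460 | M₃..M₆: k=3: 0+1344+28·28·9=8400; k=4: 5488+189+28·7·9=7441; k=5: 2940+0+28·3·9=3696 → min 3696.
Length 5: M₁..M₅: k=1: 0+5460+18·30·3=7080; k=2: 15120+2940+18·28·3=19572; k=3: 29232+588+18·28·3=31332; k=4: 15148+0+18·7·3=15526 → min 7080 | M₂..M₆: k=2: 0+3696+30·28·9=11256; k=3: 23520+1344+30·28·9=32424; k=4: 11368+189+30·7·9=13447; k=5: 5460+0+30·3·9=6270 → min 6270.
Length 6: M₁..M₆: k=1: 0+6270+18·30·9=11130; k=2: 15120+3696+18·28·9=23352; k=3: 29232+1344+18·28·9=35112; k=4: 15148+189+18·7·9=16471; k=5: 7080+0+18·3·9=7566 → min 7566.
Optimal order: ((M₁ (M₂ (M₃ (M₄ M₅)))) M₆) with cost 7566.

7566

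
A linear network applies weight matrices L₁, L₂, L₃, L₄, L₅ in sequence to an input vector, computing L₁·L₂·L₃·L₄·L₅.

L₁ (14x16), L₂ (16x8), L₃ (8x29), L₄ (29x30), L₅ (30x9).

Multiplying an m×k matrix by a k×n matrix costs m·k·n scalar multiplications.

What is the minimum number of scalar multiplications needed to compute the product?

Adjacent pairs: L₁L₂ = 14·16·8 = 1792; L₂L₃ = 16·8·29 = 3712; L₃L₄ = 8·29·30 = 6960; L₄L₅ = 29·30·9 = 7830.
Length 3: L₁..L₃: k=1: 0+3712+14·16·29=10208; k=2: 1792+0+14·8·29=5040 → min 5040 | L₂..L₄: k=2: 0+6960+16·8·30=10800; k=3: 3712+0+16·29·30=17632 → min 10800 | L₃..L₅: k=3: 0+7830+8·29·9=9918; k=4: 6960+0+8·30·9=9120 → min 9120.
Length 4: L₁..L₄: k=1: 0+10800+14·16·30=17520; k=2: 1792+6960+14·8·30=12112; k=3: 5040+0+14·29·30=17220 → min 12112 | L₂..L₅: k=2: 0+9120+16·8·9=10272; k=3: 3712+7830+16·29·9=15718; k=4: 10800+0+16·30·9=15120 → min 10272.
Length 5: L₁..L₅: k=1: 0+10272+14·16·9=12288; k=2: 1792+9120+14·8·9=11920; k=3: 5040+7830+14·29·9=16524; k=4: 12112+0+14·30·9=15892 → min 11920.
Optimal order: ((L₁·L₂)·((L₃·L₄)·L₅)) with cost 11920.

11920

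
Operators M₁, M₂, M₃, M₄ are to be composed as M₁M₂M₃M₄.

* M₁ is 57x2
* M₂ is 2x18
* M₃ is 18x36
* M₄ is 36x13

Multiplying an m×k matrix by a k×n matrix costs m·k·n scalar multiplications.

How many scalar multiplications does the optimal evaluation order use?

3714

Adjacent pairs: M₁M₂ = 57·2·18 = 2052; M₂M₃ = 2·18·36 = 1296; M₃M₄ = 18·36·13 = 8424.
Length 3: M₁..M₃: k=1: 0+1296+57·2·36=5400; k=2: 2052+0+57·18·36=38988 → min 5400 | M₂..M₄: k=2: 0+8424+2·18·13=8892; k=3: 1296+0+2·36·13=2232 → min 2232.
Length 4: M₁..M₄: k=1: 0+2232+57·2·13=3714; k=2: 2052+8424+57·18·13=23814; k=3: 5400+0+57·36·13=32076 → min 3714.
Optimal order: (M₁((M₂M₃)M₄)) with cost 3714.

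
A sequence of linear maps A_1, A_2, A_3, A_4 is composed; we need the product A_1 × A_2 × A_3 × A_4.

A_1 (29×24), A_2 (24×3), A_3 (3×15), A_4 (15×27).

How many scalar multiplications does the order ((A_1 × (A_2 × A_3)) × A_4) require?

23265

(A_2 × A_3): 24×3 by 3×15 → 24×15, cost 24·3·15 = 1080
(A_1 × (A_2 × A_3)): 29×24 by 24×15 → 29×15, cost 29·24·15 = 10440; cumulative 11520
((A_1 × (A_2 × A_3)) × A_4): 29×15 by 15×27 → 29×27, cost 29·15·27 = 11745; cumulative 23265
Total: 23265 scalar multiplications.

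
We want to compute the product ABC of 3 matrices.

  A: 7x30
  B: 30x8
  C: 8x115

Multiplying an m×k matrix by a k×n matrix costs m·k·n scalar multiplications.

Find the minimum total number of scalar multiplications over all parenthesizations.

Order (A(BC)): (BC): 30×8 by 8×115 → 30×115, cost 30·8·115 = 27600; (A(BC)): 7×30 by 30×115 → 7×115, cost 7·30·115 = 24150; cumulative 51750. Total 51750.
Order ((AB)C): (AB): 7×30 by 30×8 → 7×8, cost 7·30·8 = 1680; ((AB)C): 7×8 by 8×115 → 7×115, cost 7·8·115 = 6440; cumulative 8120. Total 8120.
Minimum: 8120.

8120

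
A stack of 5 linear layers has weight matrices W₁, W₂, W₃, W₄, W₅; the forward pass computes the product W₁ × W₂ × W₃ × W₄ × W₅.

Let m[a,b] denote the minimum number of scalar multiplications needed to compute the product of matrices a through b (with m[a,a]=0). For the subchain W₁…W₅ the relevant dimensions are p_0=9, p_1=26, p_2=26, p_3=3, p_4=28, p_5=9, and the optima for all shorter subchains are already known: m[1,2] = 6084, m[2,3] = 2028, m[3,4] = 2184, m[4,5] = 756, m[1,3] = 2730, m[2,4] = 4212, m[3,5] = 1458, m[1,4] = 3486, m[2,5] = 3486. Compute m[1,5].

m[1,5] = min over k∈[1,4] of m[1,k]+m[k+1,5]+p_{0}·p_k·p_{5}.
k=1: 0 + 3486 + 9·26·9 = 5592; k=2: 6084 + 1458 + 9·26·9 = 9648; k=3: 2730 + 756 + 9·3·9 = 3729; k=4: 3486 + 0 + 9·28·9 = 5754.
Minimum: 3729 at k=3.

3729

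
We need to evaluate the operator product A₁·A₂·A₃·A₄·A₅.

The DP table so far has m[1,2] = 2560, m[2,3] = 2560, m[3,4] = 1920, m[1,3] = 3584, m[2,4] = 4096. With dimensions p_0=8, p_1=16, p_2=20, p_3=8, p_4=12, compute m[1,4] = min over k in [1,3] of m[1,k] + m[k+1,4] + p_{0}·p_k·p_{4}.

m[1,4] = min over k∈[1,3] of m[1,k]+m[k+1,4]+p_{0}·p_k·p_{4}.
k=1: 0 + 4096 + 8·16·12 = 5632; k=2: 2560 + 1920 + 8·20·12 = 6400; k=3: 3584 + 0 + 8·8·12 = 4352.
Minimum: 4352 at k=3.

4352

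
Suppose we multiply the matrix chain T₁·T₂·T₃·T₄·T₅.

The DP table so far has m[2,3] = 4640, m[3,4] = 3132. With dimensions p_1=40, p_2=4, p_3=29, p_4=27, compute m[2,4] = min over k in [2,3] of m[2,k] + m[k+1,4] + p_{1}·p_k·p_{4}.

m[2,4] = min over k∈[2,3] of m[2,k]+m[k+1,4]+p_{1}·p_k·p_{4}.
k=2: 0 + 3132 + 40·4·27 = 7452; k=3: 4640 + 0 + 40·29·27 = 35960.
Minimum: 7452 at k=2.

7452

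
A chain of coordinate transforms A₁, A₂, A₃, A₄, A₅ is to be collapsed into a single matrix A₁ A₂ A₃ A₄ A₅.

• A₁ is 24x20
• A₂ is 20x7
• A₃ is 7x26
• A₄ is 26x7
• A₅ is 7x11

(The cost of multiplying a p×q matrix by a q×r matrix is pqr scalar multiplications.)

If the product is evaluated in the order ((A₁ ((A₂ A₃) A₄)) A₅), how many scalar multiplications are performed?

12488

(A₂ A₃): 20×7 by 7×26 → 20×26, cost 20·7·26 = 3640
((A₂ A₃) A₄): 20×26 by 26×7 → 20×7, cost 20·26·7 = 3640; cumulative 7280
(A₁ ((A₂ A₃) A₄)): 24×20 by 20×7 → 24×7, cost 24·20·7 = 3360; cumulative 10640
((A₁ ((A₂ A₃) A₄)) A₅): 24×7 by 7×11 → 24×11, cost 24·7·11 = 1848; cumulative 12488
Total: 12488 scalar multiplications.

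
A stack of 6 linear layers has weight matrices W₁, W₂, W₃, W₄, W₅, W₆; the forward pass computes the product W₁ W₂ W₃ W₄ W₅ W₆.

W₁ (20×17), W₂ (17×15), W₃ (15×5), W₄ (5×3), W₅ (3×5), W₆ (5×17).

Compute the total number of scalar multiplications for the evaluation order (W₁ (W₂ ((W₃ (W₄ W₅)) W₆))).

(W₄ W₅): 5×3 by 3×5 → 5×5, cost 5·3·5 = 75
(W₃ (W₄ W₅)): 15×5 by 5×5 → 15×5, cost 15·5·5 = 375; cumulative 450
((W₃ (W₄ W₅)) W₆): 15×5 by 5×17 → 15×17, cost 15·5·17 = 1275; cumulative 1725
(W₂ ((W₃ (W₄ W₅)) W₆)): 17×15 by 15×17 → 17×17, cost 17·15·17 = 4335; cumulative 6060
(W₁ (W₂ ((W₃ (W₄ W₅)) W₆))): 20×17 by 17×17 → 20×17, cost 20·17·17 = 5780; cumulative 11840
Total: 11840 scalar multiplications.

11840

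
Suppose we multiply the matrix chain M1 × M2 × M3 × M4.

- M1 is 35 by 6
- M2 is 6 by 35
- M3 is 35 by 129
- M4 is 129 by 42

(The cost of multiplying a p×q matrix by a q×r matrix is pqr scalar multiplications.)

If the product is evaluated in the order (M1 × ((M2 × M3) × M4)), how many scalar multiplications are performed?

(M2 × M3): 6×35 by 35×129 → 6×129, cost 6·35·129 = 27090
((M2 × M3) × M4): 6×129 by 129×42 → 6×42, cost 6·129·42 = 32508; cumulative 59598
(M1 × ((M2 × M3) × M4)): 35×6 by 6×42 → 35×42, cost 35·6·42 = 8820; cumulative 68418
Total: 68418 scalar multiplications.

68418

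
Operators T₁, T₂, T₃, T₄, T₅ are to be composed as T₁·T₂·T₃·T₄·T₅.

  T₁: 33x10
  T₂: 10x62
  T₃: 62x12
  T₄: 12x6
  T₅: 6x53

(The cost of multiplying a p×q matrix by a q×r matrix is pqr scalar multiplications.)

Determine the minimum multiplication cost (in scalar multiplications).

20634

Adjacent pairs: T₁T₂ = 33·10·62 = 20460; T₂T₃ = 10·62·12 = 7440; T₃T₄ = 62·12·6 = 4464; T₄T₅ = 12·6·53 = 3816.
Length 3: T₁..T₃: k=1: 0+7440+33·10·12=11400; k=2: 20460+0+33·62·12=45012 → min 11400 | T₂..T₄: k=2: 0+4464+10·62·6=8184; k=3: 7440+0+10·12·6=8160 → min 8160 | T₃..T₅: k=3: 0+3816+62·12·53=43248; k=4: 4464+0+62·6·53=24180 → min 24180.
Length 4: T₁..T₄: k=1: 0+8160+33·10·6=10140; k=2: 20460+4464+33·62·6=37200; k=3: 11400+0+33·12·6=13776 → min 10140 | T₂..T₅: k=2: 0+24180+10·62·53=57040; k=3: 7440+3816+10·12·53=17616; k=4: 8160+0+10·6·53=11340 → min 11340.
Length 5: T₁..T₅: k=1: 0+11340+33·10·53=28830; k=2: 20460+24180+33·62·53=153078; k=3: 11400+3816+33·12·53=36204; k=4: 10140+0+33·6·53=20634 → min 20634.
Optimal order: ((T₁·((T₂·T₃)·T₄))·T₅) with cost 20634.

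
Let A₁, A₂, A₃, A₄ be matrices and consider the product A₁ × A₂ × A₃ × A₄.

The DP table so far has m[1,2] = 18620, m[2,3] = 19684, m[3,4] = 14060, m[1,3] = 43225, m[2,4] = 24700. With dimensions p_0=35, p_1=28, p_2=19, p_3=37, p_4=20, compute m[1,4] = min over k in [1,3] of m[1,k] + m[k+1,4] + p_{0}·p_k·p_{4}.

44300

m[1,4] = min over k∈[1,3] of m[1,k]+m[k+1,4]+p_{0}·p_k·p_{4}.
k=1: 0 + 24700 + 35·28·20 = 44300; k=2: 18620 + 14060 + 35·19·20 = 45980; k=3: 43225 + 0 + 35·37·20 = 69125.
Minimum: 44300 at k=1.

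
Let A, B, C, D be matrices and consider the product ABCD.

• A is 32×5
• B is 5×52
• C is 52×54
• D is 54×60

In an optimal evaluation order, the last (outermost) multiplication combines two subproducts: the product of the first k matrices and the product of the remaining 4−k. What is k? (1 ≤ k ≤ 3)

1

Adjacent pairs: AB = 32·5·52 = 8320; BC = 5·52·54 = 14040; CD = 52·54·60 = 168480.
Length 3: A..C: k=1: 0+14040+32·5·54=22680; k=2: 8320+0+32·52·54=98176 → min 22680 | B..D: k=2: 0+168480+5·52·60=184080; k=3: 14040+0+5·54·60=30240 → min 30240.
Top-level splits: k=1: (A..A)·(B..D) → 0+30240+32·5·60 = 39840; k=2: (A..B)·(C..D) → 8320+168480+32·52·60 = 276640; k=3: (A..C)·(D..D) → 22680+0+32·54·60 = 126360.
Best split is after A, i.e. k = 1.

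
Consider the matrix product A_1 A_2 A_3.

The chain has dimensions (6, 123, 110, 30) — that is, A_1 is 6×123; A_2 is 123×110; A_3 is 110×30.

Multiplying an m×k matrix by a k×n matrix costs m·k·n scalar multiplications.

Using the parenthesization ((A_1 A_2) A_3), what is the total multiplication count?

(A_1 A_2): 6×123 by 123×110 → 6×110, cost 6·123·110 = 81180
((A_1 A_2) A_3): 6×110 by 110×30 → 6×30, cost 6·110·30 = 19800; cumulative 100980
Total: 100980 scalar multiplications.

100980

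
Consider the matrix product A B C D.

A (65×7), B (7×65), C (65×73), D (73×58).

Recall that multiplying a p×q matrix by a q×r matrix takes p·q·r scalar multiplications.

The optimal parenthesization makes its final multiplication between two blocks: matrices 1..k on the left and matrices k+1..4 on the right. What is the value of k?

Adjacent pairs: AB = 65·7·65 = 29575; BC = 7·65·73 = 33215; CD = 65·73·58 = 275210.
Length 3: A..C: k=1: 0+33215+65·7·73=66430; k=2: 29575+0+65·65·73=338000 → min 66430 | B..D: k=2: 0+275210+7·65·58=301600; k=3: 33215+0+7·73·58=62853 → min 62853.
Top-level splits: k=1: (A..A)·(B..D) → 0+62853+65·7·58 = 89243; k=2: (A..B)·(C..D) → 29575+275210+65·65·58 = 549835; k=3: (A..C)·(D..D) → 66430+0+65·73·58 = 341640.
Best split is after A, i.e. k = 1.

1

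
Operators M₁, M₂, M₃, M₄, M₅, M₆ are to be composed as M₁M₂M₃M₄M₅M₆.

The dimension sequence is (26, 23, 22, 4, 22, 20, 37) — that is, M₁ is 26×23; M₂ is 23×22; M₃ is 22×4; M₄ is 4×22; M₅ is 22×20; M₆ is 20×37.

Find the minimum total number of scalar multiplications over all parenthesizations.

12984

Adjacent pairs: M₁M₂ = 26·23·22 = 13156; M₂M₃ = 23·22·4 = 2024; M₃M₄ = 22·4·22 = 1936; M₄M₅ = 4·22·20 = 1760; M₅M₆ = 22·20·37 = 16280.
Length 3: M₁..M₃: k=1: 0+2024+26·23·4=4416; k=2: 13156+0+26·22·4=15444 → min 4416 | M₂..M₄: k=2: 0+1936+23·22·22=13068; k=3: 2024+0+23·4·22=4048 → min 4048 | M₃..M₅: k=3: 0+1760+22·4·20=3520; k=4: 1936+0+22·22·20=11616 → min 3520 | M₄..M₆: k=4: 0+16280+4·22·37=19536; k=5: 1760+0+4·20·37=4720 → min 4720.
Length 4: M₁..M₄: k=1: 0+4048+26·23·22=17204; k=2: 13156+1936+26·22·22=27676; k=3: 4416+0+26·4·22=6704 → min 6704 | M₂..M₅: k=2: 0+3520+23·22·20=13640; k=3: 2024+1760+23·4·20=5624; k=4: 4048+0+23·22·20=14168 → min 5624 | M₃..M₆: k=3: 0+4720+22·4·37=7976; k=4: 1936+16280+22·22·37=36124; k=5: 3520+0+22·20·37=19800 → min 7976.
Length 5: M₁..M₅: k=1: 0+5624+26·23·20=17584; k=2: 13156+3520+26·22·20=28116; k=3: 4416+1760+26·4·20=8256; k=4: 6704+0+26·22·20=18144 → min 8256 | M₂..M₆: k=2: 0+7976+23·22·37=26698; k=3: 2024+4720+23·4·37=10148; k=4: 4048+16280+23·22·37=39050; k=5: 5624+0+23·20·37=22644 → min 10148.
Length 6: M₁..M₆: k=1: 0+10148+26·23·37=32274; k=2: 13156+7976+26·22·37=42296; k=3: 4416+4720+26·4·37=12984; k=4: 6704+16280+26·22·37=44148; k=5: 8256+0+26·20·37=27496 → min 12984.
Optimal order: ((M₁(M₂M₃))((M₄M₅)M₆)) with cost 12984.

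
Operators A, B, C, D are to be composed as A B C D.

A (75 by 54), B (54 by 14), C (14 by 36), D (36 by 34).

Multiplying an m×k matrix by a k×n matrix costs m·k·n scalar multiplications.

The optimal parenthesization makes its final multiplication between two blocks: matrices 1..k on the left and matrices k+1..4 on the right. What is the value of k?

Adjacent pairs: AB = 75·54·14 = 56700; BC = 54·14·36 = 27216; CD = 14·36·34 = 17136.
Length 3: A..C: k=1: 0+27216+75·54·36=173016; k=2: 56700+0+75·14·36=94500 → min 94500 | B..D: k=2: 0+17136+54·14·34=42840; k=3: 27216+0+54·36·34=93312 → min 42840.
Top-level splits: k=1: (A..A)·(B..D) → 0+42840+75·54·34 = 180540; k=2: (A..B)·(C..D) → 56700+17136+75·14·34 = 109536; k=3: (A..C)·(D..D) → 94500+0+75·36·34 = 186300.
Best split is after B, i.e. k = 2.

2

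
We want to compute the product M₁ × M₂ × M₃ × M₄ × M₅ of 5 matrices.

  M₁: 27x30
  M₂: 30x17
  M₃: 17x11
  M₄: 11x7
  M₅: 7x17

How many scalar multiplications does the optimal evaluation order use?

Adjacent pairs: M₁M₂ = 27·30·17 = 13770; M₂M₃ = 30·17·11 = 5610; M₃M₄ = 17·11·7 = 1309; M₄M₅ = 11·7·17 = 1309.
Length 3: M₁..M₃: k=1: 0+5610+27·30·11=14520; k=2: 13770+0+27·17·11=18819 → min 14520 | M₂..M₄: k=2: 0+1309+30·17·7=4879; k=3: 5610+0+30·11·7=7920 → min 4879 | M₃..M₅: k=3: 0+1309+17·11·17=4488; k=4: 1309+0+17·7·17=3332 → min 3332.
Length 4: M₁..M₄: k=1: 0+4879+27·30·7=10549; k=2: 13770+1309+27·17·7=18292; k=3: 14520+0+27·11·7=16599 → min 10549 | M₂..M₅: k=2: 0+3332+30·17·17=12002; k=3: 5610+1309+30·11·17=12529; k=4: 4879+0+30·7·17=8449 → min 8449.
Length 5: M₁..M₅: k=1: 0+8449+27·30·17=22219; k=2: 13770+3332+27·17·17=24905; k=3: 14520+1309+27·11·17=20878; k=4: 10549+0+27·7·17=13762 → min 13762.
Optimal order: ((M₁ × (M₂ × (M₃ × M₄))) × M₅) with cost 13762.

13762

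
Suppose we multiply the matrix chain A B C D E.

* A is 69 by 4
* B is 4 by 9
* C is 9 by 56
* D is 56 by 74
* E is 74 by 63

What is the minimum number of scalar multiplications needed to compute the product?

Adjacent pairs: AB = 69·4·9 = 2484; BC = 4·9·56 = 2016; CD = 9·56·74 = 37296; DE = 56·74·63 = 261072.
Length 3: A..C: k=1: 0+2016+69·4·56=17472; k=2: 2484+0+69·9·56=37260 → min 17472 | B..D: k=2: 0+37296+4·9·74=39960; k=3: 2016+0+4·56·74=18592 → min 18592 | C..E: k=3: 0+261072+9·56·63=292824; k=4: 37296+0+9·74·63=79254 → min 79254.
Length 4: A..D: k=1: 0+18592+69·4·74=39016; k=2: 2484+37296+69·9·74=85734; k=3: 17472+0+69·56·74=303408 → min 39016 | B..E: k=2: 0+79254+4·9·63=81522; k=3: 2016+261072+4·56·63=277200; k=4: 18592+0+4·74·63=37240 → min 37240.
Length 5: A..E: k=1: 0+37240+69·4·63=54628; k=2: 2484+79254+69·9·63=120861; k=3: 17472+261072+69·56·63=521976; k=4: 39016+0+69·74·63=360694 → min 54628.
Optimal order: (A (((B C) D) E)) with cost 54628.

54628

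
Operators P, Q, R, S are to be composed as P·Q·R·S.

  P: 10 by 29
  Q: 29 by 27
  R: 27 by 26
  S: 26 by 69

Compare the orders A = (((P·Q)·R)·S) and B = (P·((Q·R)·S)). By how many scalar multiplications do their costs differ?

Order A = (((P·Q)·R)·S): (P·Q): 10×29 by 29×27 → 10×27, cost 10·29·27 = 7830; ((P·Q)·R): 10×27 by 27×26 → 10×26, cost 10·27·26 = 7020; cumulative 14850; (((P·Q)·R)·S): 10×26 by 26×69 → 10×69, cost 10·26·69 = 17940; cumulative 32790. Total 32790.
Order B = (P·((Q·R)·S)): (Q·R): 29×27 by 27×26 → 29×26, cost 29·27·26 = 20358; ((Q·R)·S): 29×26 by 26×69 → 29×69, cost 29·26·69 = 52026; cumulative 72384; (P·((Q·R)·S)): 10×29 by 29×69 → 10×69, cost 10·29·69 = 20010; cumulative 92394. Total 92394.
Difference: |32790 − 92394| = 59604.

59604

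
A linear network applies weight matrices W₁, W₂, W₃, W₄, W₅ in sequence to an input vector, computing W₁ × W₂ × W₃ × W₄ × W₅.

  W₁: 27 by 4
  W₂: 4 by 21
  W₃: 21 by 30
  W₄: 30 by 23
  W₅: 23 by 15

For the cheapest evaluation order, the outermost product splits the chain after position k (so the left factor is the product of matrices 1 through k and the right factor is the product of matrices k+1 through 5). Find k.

1

Adjacent pairs: W₁W₂ = 27·4·21 = 2268; W₂W₃ = 4·21·30 = 2520; W₃W₄ = 21·30·23 = 14490; W₄W₅ = 30·23·15 = 10350.
Length 3: W₁..W₃: k=1: 0+2520+27·4·30=5760; k=2: 2268+0+27·21·30=19278 → min 5760 | W₂..W₄: k=2: 0+14490+4·21·23=16422; k=3: 2520+0+4·30·23=5280 → min 5280 | W₃..W₅: k=3: 0+10350+21·30·15=19800; k=4: 14490+0+21·23·15=21735 → min 19800.
Length 4: W₁..W₄: k=1: 0+5280+27·4·23=7764; k=2: 2268+14490+27·21·23=29799; k=3: 5760+0+27·30·23=24390 → min 7764 | W₂..W₅: k=2: 0+19800+4·21·15=21060; k=3: 2520+10350+4·30·15=14670; k=4: 5280+0+4·23·15=6660 → min 6660.
Top-level splits: k=1: (W₁..W₁)·(W₂..W₅) → 0+6660+27·4·15 = 8280; k=2: (W₁..W₂)·(W₃..W₅) → 2268+19800+27·21·15 = 30573; k=3: (W₁..W₃)·(W₄..W₅) → 5760+10350+27·30·15 = 28260; k=4: (W₁..W₄)·(W₅..W₅) → 7764+0+27·23·15 = 17079.
Best split is after W₁, i.e. k = 1.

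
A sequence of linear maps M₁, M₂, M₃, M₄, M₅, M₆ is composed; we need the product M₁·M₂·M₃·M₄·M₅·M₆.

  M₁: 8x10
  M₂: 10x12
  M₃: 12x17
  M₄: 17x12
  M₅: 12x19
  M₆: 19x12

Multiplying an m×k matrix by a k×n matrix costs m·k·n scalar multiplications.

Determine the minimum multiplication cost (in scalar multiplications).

Adjacent pairs: M₁M₂ = 8·10·12 = 960; M₂M₃ = 10·12·17 = 2040; M₃M₄ = 12·17·12 = 2448; M₄M₅ = 17·12·19 = 3876; M₅M₆ = 12·19·12 = 2736.
Length 3: M₁..M₃: k=1: 0+2040+8·10·17=3400; k=2: 960+0+8·12·17=2592 → min 2592 | M₂..M₄: k=2: 0+2448+10·12·12=3888; k=3: 2040+0+10·17·12=4080 → min 3888 | M₃..M₅: k=3: 0+3876+12·17·19=7752; k=4: 2448+0+12·12·19=5184 → min 5184 | M₄..M₆: k=4: 0+2736+17·12·12=5184; k=5: 3876+0+17·19·12=7752 → min 5184.
Length 4: M₁..M₄: k=1: 0+3888+8·10·12=4848; k=2: 960+2448+8·12·12=4560; k=3: 2592+0+8·17·12=4224 → min 4224 | M₂..M₅: k=2: 0+5184+10·12·19=7464; k=3: 2040+3876+10·17·19=9146; k=4: 3888+0+10·12·19=6168 → min 6168 | M₃..M₆: k=3: 0+5184+12·17·12=7632; k=4: 2448+2736+12·12·12=6912; k=5: 5184+0+12·19·12=7920 → min 6912.
Length 5: M₁..M₅: k=1: 0+6168+8·10·19=7688; k=2: 960+5184+8·12·19=7968; k=3: 2592+3876+8·17·19=9052; k=4: 4224+0+8·12·19=6048 → min 6048 | M₂..M₆: k=2: 0+6912+10·12·12=8352; k=3: 2040+5184+10·17·12=9264; k=4: 3888+2736+10·12·12=8064; k=5: 6168+0+10·19·12=8448 → min 8064.
Length 6: M₁..M₆: k=1: 0+8064+8·10·12=9024; k=2: 960+6912+8·12·12=9024; k=3: 2592+5184+8·17·12=9408; k=4: 4224+2736+8·12·12=8112; k=5: 6048+0+8·19·12=7872 → min 7872.
Optimal order: (((((M₁·M₂)·M₃)·M₄)·M₅)·M₆) with cost 7872.

7872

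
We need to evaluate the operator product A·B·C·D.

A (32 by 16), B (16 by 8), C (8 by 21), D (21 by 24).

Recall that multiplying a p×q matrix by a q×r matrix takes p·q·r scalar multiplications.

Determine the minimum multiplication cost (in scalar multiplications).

Adjacent pairs: AB = 32·16·8 = 4096; BC = 16·8·21 = 2688; CD = 8·21·24 = 4032.
Length 3: A..C: k=1: 0+2688+32·16·21=13440; k=2: 4096+0+32·8·21=9472 → min 9472 | B..D: k=2: 0+4032+16·8·24=7104; k=3: 2688+0+16·21·24=10752 → min 7104.
Length 4: A..D: k=1: 0+7104+32·16·24=19392; k=2: 4096+4032+32·8·24=14272; k=3: 9472+0+32·21·24=25600 → min 14272.
Optimal order: ((A·B)·(C·D)) with cost 14272.

14272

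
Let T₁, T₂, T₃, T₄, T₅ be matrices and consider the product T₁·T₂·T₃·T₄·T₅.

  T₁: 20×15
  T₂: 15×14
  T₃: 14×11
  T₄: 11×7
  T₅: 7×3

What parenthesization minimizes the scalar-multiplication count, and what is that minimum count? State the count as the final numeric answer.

Adjacent pairs: T₁T₂ = 20·15·14 = 4200; T₂T₃ = 15·14·11 = 2310; T₃T₄ = 14·11·7 = 1078; T₄T₅ = 11·7·3 = 231.
Length 3: T₁..T₃: k=1: 0+2310+20·15·11=5610; k=2: 4200+0+20·14·11=7280 → min 5610 | T₂..T₄: k=2: 0+1078+15·14·7=2548; k=3: 2310+0+15·11·7=3465 → min 2548 | T₃..T₅: k=3: 0+231+14·11·3=693; k=4: 1078+0+14·7·3=1372 → min 693.
Length 4: T₁..T₄: k=1: 0+2548+20·15·7=4648; k=2: 4200+1078+20·14·7=7238; k=3: 5610+0+20·11·7=7150 → min 4648 | T₂..T₅: k=2: 0+693+15·14·3=1323; k=3: 2310+231+15·11·3=3036; k=4: 2548+0+15·7·3=2863 → min 1323.
Length 5: T₁..T₅: k=1: 0+1323+20·15·3=2223; k=2: 4200+693+20·14·3=5733; k=3: 5610+231+20·11·3=6501; k=4: 4648+0+20·7·3=5068 → min 2223.
Optimal parenthesization: (T₁·(T₂·(T₃·(T₄·T₅)))) with cost 2223.

2223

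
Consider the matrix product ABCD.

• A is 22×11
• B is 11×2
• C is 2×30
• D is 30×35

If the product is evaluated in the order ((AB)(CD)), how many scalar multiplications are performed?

(AB): 22×11 by 11×2 → 22×2, cost 22·11·2 = 484
(CD): 2×30 by 30×35 → 2×35, cost 2·30·35 = 2100
((AB)(CD)): 22×2 by 2×35 → 22×35, cost 22·2·35 = 1540; cumulative 4124
Total: 4124 scalar multiplications.

4124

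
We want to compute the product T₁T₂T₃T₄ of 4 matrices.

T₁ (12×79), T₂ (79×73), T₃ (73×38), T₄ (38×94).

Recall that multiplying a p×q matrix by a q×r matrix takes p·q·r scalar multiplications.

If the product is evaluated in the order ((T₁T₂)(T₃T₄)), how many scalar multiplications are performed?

412304

(T₁T₂): 12×79 by 79×73 → 12×73, cost 12·79·73 = 69204
(T₃T₄): 73×38 by 38×94 → 73×94, cost 73·38·94 = 260756
((T₁T₂)(T₃T₄)): 12×73 by 73×94 → 12×94, cost 12·73·94 = 82344; cumulative 412304
Total: 412304 scalar multiplications.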